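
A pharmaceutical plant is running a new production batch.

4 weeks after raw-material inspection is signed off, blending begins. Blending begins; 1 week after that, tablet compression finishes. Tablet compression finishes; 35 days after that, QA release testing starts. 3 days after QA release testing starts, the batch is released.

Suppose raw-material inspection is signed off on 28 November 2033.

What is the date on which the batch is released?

Raw-material inspection is signed off: Nov 28, 2033.
Blending begins: Nov 28, 2033 + 4 weeks = Dec 26, 2033.
Tablet compression finishes: Dec 26, 2033 + 1 week = Jan 2, 2034.
QA release testing starts: Jan 2, 2034 + 35 days = Feb 6, 2034.
The batch is released: Feb 6, 2034 + 3 days = Feb 9, 2034.

9 February 2034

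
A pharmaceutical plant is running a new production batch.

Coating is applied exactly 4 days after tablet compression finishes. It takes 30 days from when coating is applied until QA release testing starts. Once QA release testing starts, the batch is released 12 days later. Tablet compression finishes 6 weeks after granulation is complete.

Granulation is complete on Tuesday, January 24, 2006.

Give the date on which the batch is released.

Granulation is complete: Jan 24, 2006.
Tablet compression finishes: Jan 24, 2006 + 6 weeks = Mar 7, 2006.
Coating is applied: Mar 7, 2006 + 4 days = Mar 11, 2006.
QA release testing starts: Mar 11, 2006 + 30 days = Apr 10, 2006.
The batch is released: Apr 10, 2006 + 12 days = Apr 22, 2006.

Saturday, April 22, 2006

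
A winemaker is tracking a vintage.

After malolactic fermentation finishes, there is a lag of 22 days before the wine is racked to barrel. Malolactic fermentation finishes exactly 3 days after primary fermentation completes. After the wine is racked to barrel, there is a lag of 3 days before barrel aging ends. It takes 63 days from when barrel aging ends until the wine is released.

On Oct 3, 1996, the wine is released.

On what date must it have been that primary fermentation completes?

The wine is released: Oct 3, 1996.
Barrel aging ends: Oct 3, 1996 − 63 days = Aug 1, 1996.
The wine is racked to barrel: Aug 1, 1996 − 3 days = Jul 29, 1996.
Malolactic fermentation finishes: Jul 29, 1996 − 22 days = Jul 7, 1996.
Primary fermentation completes: Jul 7, 1996 − 3 days = Jul 4, 1996.

Jul 4, 1996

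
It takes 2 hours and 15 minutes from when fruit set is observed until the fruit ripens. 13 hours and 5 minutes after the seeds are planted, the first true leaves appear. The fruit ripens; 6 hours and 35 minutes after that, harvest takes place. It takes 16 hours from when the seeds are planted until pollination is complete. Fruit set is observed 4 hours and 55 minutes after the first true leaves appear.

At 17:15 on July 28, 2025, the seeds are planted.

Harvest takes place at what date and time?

The seeds are planted: 17:15 Jul 28, 2025.
The first true leaves appear: 17:15 Jul 28, 2025 + 13h05m = 06:20 Jul 29, 2025.
Fruit set is observed: 06:20 Jul 29, 2025 + 4h55m = 11:15 Jul 29, 2025.
The fruit ripens: 11:15 Jul 29, 2025 + 2h15m = 13:30 Jul 29, 2025.
Harvest takes place: 13:30 Jul 29, 2025 + 6h35m = 20:05 Jul 29, 2025.

20:05 on July 29, 2025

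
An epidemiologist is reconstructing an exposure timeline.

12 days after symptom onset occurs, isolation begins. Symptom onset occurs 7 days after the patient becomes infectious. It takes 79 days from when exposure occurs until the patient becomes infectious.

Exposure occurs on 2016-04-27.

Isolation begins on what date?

2016-08-03

Exposure occurs: Apr 27, 2016.
The patient becomes infectious: Apr 27, 2016 + 79 days = Jul 15, 2016.
Symptom onset occurs: Jul 15, 2016 + 7 days = Jul 22, 2016.
Isolation begins: Jul 22, 2016 + 12 days = Aug 3, 2016.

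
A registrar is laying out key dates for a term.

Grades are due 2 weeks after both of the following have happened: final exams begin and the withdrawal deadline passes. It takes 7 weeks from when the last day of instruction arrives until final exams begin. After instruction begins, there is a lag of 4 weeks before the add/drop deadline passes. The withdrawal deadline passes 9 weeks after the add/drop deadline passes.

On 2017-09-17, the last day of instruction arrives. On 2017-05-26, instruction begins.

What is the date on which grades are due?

2017-11-19

The last day of instruction arrives: Sep 17, 2017.
Final exams begin: Sep 17, 2017 + 7 weeks = Nov 5, 2017.
Instruction begins: May 26, 2017.
The add/drop deadline passes: May 26, 2017 + 4 weeks = Jun 23, 2017.
The withdrawal deadline passes: Jun 23, 2017 + 9 weeks = Aug 25, 2017.
Both prerequisites met — final exams begin (Nov 5, 2017), the withdrawal deadline passes (Aug 25, 2017); the later is Nov 5, 2017.
Grades are due: Nov 5, 2017 + 2 weeks = Nov 19, 2017.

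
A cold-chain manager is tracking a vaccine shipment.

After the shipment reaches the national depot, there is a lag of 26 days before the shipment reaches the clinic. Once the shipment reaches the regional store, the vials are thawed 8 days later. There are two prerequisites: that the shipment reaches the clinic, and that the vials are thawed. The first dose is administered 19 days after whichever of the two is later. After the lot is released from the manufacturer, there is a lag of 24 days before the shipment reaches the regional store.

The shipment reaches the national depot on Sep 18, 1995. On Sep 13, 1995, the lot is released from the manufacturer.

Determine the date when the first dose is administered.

The shipment reaches the national depot: Sep 18, 1995.
The shipment reaches the clinic: Sep 18, 1995 + 26 days = Oct 14, 1995.
The lot is released from the manufacturer: Sep 13, 1995.
The shipment reaches the regional store: Sep 13, 1995 + 24 days = Oct 7, 1995.
The vials are thawed: Oct 7, 1995 + 8 days = Oct 15, 1995.
Both prerequisites met — the shipment reaches the clinic (Oct 14, 1995), the vials are thawed (Oct 15, 1995); the later is Oct 15, 1995.
The first dose is administered: Oct 15, 1995 + 19 days = Nov 3, 1995.

Nov 3, 1995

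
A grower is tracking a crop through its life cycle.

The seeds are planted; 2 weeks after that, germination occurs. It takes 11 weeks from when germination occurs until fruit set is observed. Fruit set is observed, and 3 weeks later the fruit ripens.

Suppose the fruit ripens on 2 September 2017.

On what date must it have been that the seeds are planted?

13 May 2017

The fruit ripens: Sep 2, 2017.
Fruit set is observed: Sep 2, 2017 − 3 weeks = Aug 12, 2017.
Germination occurs: Aug 12, 2017 − 11 weeks = May 27, 2017.
The seeds are planted: May 27, 2017 − 2 weeks = May 13, 2017.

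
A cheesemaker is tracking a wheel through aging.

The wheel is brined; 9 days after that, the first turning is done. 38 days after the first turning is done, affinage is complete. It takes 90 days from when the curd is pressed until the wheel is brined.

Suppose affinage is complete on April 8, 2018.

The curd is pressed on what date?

November 22, 2017

Affinage is complete: Apr 8, 2018.
The first turning is done: Apr 8, 2018 − 38 days = Mar 1, 2018.
The wheel is brined: Mar 1, 2018 − 9 days = Feb 20, 2018.
The curd is pressed: Feb 20, 2018 − 90 days = Nov 22, 2017.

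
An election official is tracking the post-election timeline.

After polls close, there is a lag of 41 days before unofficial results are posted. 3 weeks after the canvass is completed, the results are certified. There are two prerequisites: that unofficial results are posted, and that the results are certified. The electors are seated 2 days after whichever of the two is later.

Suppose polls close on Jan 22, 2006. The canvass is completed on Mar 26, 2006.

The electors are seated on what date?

Polls close: Jan 22, 2006.
Unofficial results are posted: Jan 22, 2006 + 41 days = Mar 4, 2006.
The canvass is completed: Mar 26, 2006.
The results are certified: Mar 26, 2006 + 3 weeks = Apr 16, 2006.
Both prerequisites met — unofficial results are posted (Mar 4, 2006), the results are certified (Apr 16, 2006); the later is Apr 16, 2006.
The electors are seated: Apr 16, 2006 + 2 days = Apr 18, 2006.

Apr 18, 2006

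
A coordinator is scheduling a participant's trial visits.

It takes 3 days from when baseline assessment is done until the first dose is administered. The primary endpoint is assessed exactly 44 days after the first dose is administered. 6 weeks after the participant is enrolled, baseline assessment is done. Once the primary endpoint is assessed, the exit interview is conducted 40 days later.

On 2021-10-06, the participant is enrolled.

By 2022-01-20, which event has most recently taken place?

The participant is enrolled: Oct 6, 2021.
Baseline assessment is done: Oct 6, 2021 + 6 weeks = Nov 17, 2021.
The first dose is administered: Nov 17, 2021 + 3 days = Nov 20, 2021.
The primary endpoint is assessed: Nov 20, 2021 + 44 days = Jan 3, 2022.
The exit interview is conducted: Jan 3, 2022 + 40 days = Feb 12, 2022.
Jan 20, 2022 falls between when the primary endpoint is assessed (Jan 3, 2022) and when the exit interview is conducted (Feb 12, 2022).

The primary endpoint is assessed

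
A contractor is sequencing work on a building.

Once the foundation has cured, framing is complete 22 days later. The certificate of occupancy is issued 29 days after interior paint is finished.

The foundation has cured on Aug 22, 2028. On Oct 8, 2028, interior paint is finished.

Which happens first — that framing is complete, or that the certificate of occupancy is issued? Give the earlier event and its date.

Framing is complete — Sep 13, 2028

The foundation has cured: Aug 22, 2028.
Framing is complete: Aug 22, 2028 + 22 days = Sep 13, 2028.
Interior paint is finished: Oct 8, 2028.
The certificate of occupancy is issued: Oct 8, 2028 + 29 days = Nov 6, 2028.
Comparing: framing is complete on Sep 13, 2028 vs the certificate of occupancy is issued on Nov 6, 2028. Earlier: framing is complete.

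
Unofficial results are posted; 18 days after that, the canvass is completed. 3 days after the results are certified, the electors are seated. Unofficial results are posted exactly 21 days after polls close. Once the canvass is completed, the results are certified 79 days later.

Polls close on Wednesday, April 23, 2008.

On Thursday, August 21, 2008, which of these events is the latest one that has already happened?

Polls close: Apr 23, 2008.
Unofficial results are posted: Apr 23, 2008 + 21 days = May 14, 2008.
The canvass is completed: May 14, 2008 + 18 days = Jun 1, 2008.
The results are certified: Jun 1, 2008 + 79 days = Aug 19, 2008.
The electors are seated: Aug 19, 2008 + 3 days = Aug 22, 2008.
Aug 21, 2008 falls between when the results are certified (Aug 19, 2008) and when the electors are seated (Aug 22, 2008).

The results are certified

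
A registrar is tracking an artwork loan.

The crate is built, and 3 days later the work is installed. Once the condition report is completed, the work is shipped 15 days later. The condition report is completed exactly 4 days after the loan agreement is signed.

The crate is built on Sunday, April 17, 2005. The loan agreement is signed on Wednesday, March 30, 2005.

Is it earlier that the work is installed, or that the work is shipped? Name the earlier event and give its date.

The work is shipped — Monday, April 18, 2005

The crate is built: Apr 17, 2005.
The work is installed: Apr 17, 2005 + 3 days = Apr 20, 2005.
The loan agreement is signed: Mar 30, 2005.
The condition report is completed: Mar 30, 2005 + 4 days = Apr 3, 2005.
The work is shipped: Apr 3, 2005 + 15 days = Apr 18, 2005.
Comparing: the work is installed on Apr 20, 2005 vs the work is shipped on Apr 18, 2005. Earlier: the work is shipped.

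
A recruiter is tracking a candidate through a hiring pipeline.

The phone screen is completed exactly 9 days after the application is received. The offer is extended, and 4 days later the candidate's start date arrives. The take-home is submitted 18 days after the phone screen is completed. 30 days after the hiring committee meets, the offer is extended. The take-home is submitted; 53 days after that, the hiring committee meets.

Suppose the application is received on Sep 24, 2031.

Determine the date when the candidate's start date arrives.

The application is received: Sep 24, 2031.
The phone screen is completed: Sep 24, 2031 + 9 days = Oct 3, 2031.
The take-home is submitted: Oct 3, 2031 + 18 days = Oct 21, 2031.
The hiring committee meets: Oct 21, 2031 + 53 days = Dec 13, 2031.
The offer is extended: Dec 13, 2031 + 30 days = Jan 12, 2032.
The candidate's start date arrives: Jan 12, 2032 + 4 days = Jan 16, 2032.

Jan 16, 2032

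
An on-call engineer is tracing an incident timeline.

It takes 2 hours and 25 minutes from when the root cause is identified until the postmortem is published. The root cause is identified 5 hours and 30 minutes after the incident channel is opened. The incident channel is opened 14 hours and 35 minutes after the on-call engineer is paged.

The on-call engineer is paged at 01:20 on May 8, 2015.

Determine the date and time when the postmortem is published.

23:50 on May 8, 2015

The on-call engineer is paged: 01:20 May 8, 2015.
The incident channel is opened: 01:20 May 8, 2015 + 14h35m = 15:55 May 8, 2015.
The root cause is identified: 15:55 May 8, 2015 + 5h30m = 21:25 May 8, 2015.
The postmortem is published: 21:25 May 8, 2015 + 2h25m = 23:50 May 8, 2015.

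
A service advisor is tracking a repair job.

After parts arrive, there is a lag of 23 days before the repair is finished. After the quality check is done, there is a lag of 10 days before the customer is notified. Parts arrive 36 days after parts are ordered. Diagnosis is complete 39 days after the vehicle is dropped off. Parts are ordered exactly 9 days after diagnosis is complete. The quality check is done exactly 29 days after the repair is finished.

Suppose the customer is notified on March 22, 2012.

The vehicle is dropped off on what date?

The customer is notified: Mar 22, 2012.
The quality check is done: Mar 22, 2012 − 10 days = Mar 12, 2012.
The repair is finished: Mar 12, 2012 − 29 days = Feb 12, 2012.
Parts arrive: Feb 12, 2012 − 23 days = Jan 20, 2012.
Parts are ordered: Jan 20, 2012 − 36 days = Dec 15, 2011.
Diagnosis is complete: Dec 15, 2011 − 9 days = Dec 6, 2011.
The vehicle is dropped off: Dec 6, 2011 − 39 days = Oct 28, 2011.

October 28, 2011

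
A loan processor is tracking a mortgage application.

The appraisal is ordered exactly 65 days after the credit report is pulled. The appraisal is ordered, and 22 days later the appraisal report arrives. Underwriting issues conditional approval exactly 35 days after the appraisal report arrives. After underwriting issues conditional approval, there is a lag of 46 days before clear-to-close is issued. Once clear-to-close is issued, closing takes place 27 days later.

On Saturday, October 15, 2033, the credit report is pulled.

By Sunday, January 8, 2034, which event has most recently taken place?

The appraisal is ordered

The credit report is pulled: Oct 15, 2033.
The appraisal is ordered: Oct 15, 2033 + 65 days = Dec 19, 2033.
The appraisal report arrives: Dec 19, 2033 + 22 days = Jan 10, 2034.
Underwriting issues conditional approval: Jan 10, 2034 + 35 days = Feb 14, 2034.
Clear-to-close is issued: Feb 14, 2034 + 46 days = Apr 1, 2034.
Closing takes place: Apr 1, 2034 + 27 days = Apr 28, 2034.
Jan 8, 2034 falls between when the appraisal is ordered (Dec 19, 2033) and when the appraisal report arrives (Jan 10, 2034).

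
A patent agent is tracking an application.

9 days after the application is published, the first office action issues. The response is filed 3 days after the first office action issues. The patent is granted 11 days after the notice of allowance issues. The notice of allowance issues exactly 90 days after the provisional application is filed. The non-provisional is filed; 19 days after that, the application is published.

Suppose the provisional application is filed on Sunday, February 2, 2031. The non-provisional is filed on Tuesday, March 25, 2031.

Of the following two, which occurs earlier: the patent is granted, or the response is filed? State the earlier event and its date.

The response is filed — Friday, April 25, 2031

The provisional application is filed: Feb 2, 2031.
The notice of allowance issues: Feb 2, 2031 + 90 days = May 3, 2031.
The patent is granted: May 3, 2031 + 11 days = May 14, 2031.
The non-provisional is filed: Mar 25, 2031.
The application is published: Mar 25, 2031 + 19 days = Apr 13, 2031.
The first office action issues: Apr 13, 2031 + 9 days = Apr 22, 2031.
The response is filed: Apr 22, 2031 + 3 days = Apr 25, 2031.
Comparing: the patent is granted on May 14, 2031 vs the response is filed on Apr 25, 2031. Earlier: the response is filed.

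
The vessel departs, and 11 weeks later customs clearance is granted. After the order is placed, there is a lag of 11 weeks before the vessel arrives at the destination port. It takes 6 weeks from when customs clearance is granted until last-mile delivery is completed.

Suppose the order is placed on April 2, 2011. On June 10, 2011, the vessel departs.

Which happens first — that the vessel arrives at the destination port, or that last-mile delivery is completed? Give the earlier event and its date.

The order is placed: Apr 2, 2011.
The vessel arrives at the destination port: Apr 2, 2011 + 11 weeks = Jun 18, 2011.
The vessel departs: Jun 10, 2011.
Customs clearance is granted: Jun 10, 2011 + 11 weeks = Aug 26, 2011.
Last-mile delivery is completed: Aug 26, 2011 + 6 weeks = Oct 7, 2011.
Comparing: the vessel arrives at the destination port on Jun 18, 2011 vs last-mile delivery is completed on Oct 7, 2011. Earlier: the vessel arrives at the destination port.

The vessel arrives at the destination port — June 18, 2011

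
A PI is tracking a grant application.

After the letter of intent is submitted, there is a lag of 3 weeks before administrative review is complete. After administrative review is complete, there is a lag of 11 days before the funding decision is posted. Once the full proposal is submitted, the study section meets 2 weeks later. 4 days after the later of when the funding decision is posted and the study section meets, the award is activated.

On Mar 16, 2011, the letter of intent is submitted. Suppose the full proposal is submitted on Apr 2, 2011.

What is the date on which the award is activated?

The letter of intent is submitted: Mar 16, 2011.
Administrative review is complete: Mar 16, 2011 + 3 weeks = Apr 6, 2011.
The funding decision is posted: Apr 6, 2011 + 11 days = Apr 17, 2011.
The full proposal is submitted: Apr 2, 2011.
The study section meets: Apr 2, 2011 + 2 weeks = Apr 16, 2011.
Both prerequisites met — the funding decision is posted (Apr 17, 2011), the study section meets (Apr 16, 2011); the later is Apr 17, 2011.
The award is activated: Apr 17, 2011 + 4 days = Apr 21, 2011.

Apr 21, 2011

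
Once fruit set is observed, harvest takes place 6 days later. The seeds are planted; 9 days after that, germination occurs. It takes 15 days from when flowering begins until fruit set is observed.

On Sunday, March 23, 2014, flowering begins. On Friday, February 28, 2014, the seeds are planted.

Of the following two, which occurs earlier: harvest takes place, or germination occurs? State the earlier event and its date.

Flowering begins: Mar 23, 2014.
Fruit set is observed: Mar 23, 2014 + 15 days = Apr 7, 2014.
Harvest takes place: Apr 7, 2014 + 6 days = Apr 13, 2014.
The seeds are planted: Feb 28, 2014.
Germination occurs: Feb 28, 2014 + 9 days = Mar 9, 2014.
Comparing: harvest takes place on Apr 13, 2014 vs germination occurs on Mar 9, 2014. Earlier: germination occurs.

Germination occurs — Sunday, March 9, 2014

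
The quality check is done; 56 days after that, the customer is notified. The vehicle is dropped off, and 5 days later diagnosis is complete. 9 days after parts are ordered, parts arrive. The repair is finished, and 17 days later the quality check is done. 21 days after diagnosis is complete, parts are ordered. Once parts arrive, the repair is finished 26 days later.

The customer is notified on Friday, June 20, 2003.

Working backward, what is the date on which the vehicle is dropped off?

Thursday, February 6, 2003

The customer is notified: Jun 20, 2003.
The quality check is done: Jun 20, 2003 − 56 days = Apr 25, 2003.
The repair is finished: Apr 25, 2003 − 17 days = Apr 8, 2003.
Parts arrive: Apr 8, 2003 − 26 days = Mar 13, 2003.
Parts are ordered: Mar 13, 2003 − 9 days = Mar 4, 2003.
Diagnosis is complete: Mar 4, 2003 − 21 days = Feb 11, 2003.
The vehicle is dropped off: Feb 11, 2003 − 5 days = Feb 6, 2003.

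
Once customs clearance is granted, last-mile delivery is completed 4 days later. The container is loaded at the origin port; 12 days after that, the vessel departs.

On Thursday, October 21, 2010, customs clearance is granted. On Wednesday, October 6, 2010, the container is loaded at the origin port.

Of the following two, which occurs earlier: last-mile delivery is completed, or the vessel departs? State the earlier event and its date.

The vessel departs — Monday, October 18, 2010

Customs clearance is granted: Oct 21, 2010.
Last-mile delivery is completed: Oct 21, 2010 + 4 days = Oct 25, 2010.
The container is loaded at the origin port: Oct 6, 2010.
The vessel departs: Oct 6, 2010 + 12 days = Oct 18, 2010.
Comparing: last-mile delivery is completed on Oct 25, 2010 vs the vessel departs on Oct 18, 2010. Earlier: the vessel departs.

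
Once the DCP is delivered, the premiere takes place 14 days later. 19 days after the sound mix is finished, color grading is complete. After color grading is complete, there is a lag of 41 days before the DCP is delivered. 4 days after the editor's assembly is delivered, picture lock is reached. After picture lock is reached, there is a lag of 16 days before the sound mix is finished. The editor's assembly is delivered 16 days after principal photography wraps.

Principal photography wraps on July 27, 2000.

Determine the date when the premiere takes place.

November 14, 2000

Principal photography wraps: Jul 27, 2000.
The editor's assembly is delivered: Jul 27, 2000 + 16 days = Aug 12, 2000.
Picture lock is reached: Aug 12, 2000 + 4 days = Aug 16, 2000.
The sound mix is finished: Aug 16, 2000 + 16 days = Sep 1, 2000.
Color grading is complete: Sep 1, 2000 + 19 days = Sep 20, 2000.
The DCP is delivered: Sep 20, 2000 + 41 days = Oct 31, 2000.
The premiere takes place: Oct 31, 2000 + 14 days = Nov 14, 2000.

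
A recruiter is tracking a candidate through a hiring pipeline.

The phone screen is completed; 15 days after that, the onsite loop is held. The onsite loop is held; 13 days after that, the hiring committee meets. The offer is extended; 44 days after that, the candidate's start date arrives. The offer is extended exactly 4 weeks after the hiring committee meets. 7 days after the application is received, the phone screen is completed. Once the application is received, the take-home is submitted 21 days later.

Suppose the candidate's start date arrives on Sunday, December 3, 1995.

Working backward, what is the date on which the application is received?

The candidate's start date arrives: Dec 3, 1995.
The offer is extended: Dec 3, 1995 − 44 days = Oct 20, 1995.
The hiring committee meets: Oct 20, 1995 − 4 weeks = Sep 22, 1995.
The onsite loop is held: Sep 22, 1995 − 13 days = Sep 9, 1995.
The phone screen is completed: Sep 9, 1995 − 15 days = Aug 25, 1995.
The application is received: Aug 25, 1995 − 7 days = Aug 18, 1995.

Friday, August 18, 1995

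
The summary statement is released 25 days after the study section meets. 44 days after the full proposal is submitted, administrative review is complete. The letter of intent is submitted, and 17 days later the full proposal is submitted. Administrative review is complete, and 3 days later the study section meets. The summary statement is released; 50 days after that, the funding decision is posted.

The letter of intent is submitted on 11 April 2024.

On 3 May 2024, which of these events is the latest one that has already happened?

The full proposal is submitted

The letter of intent is submitted: Apr 11, 2024.
The full proposal is submitted: Apr 11, 2024 + 17 days = Apr 28, 2024.
Administrative review is complete: Apr 28, 2024 + 44 days = Jun 11, 2024.
The study section meets: Jun 11, 2024 + 3 days = Jun 14, 2024.
The summary statement is released: Jun 14, 2024 + 25 days = Jul 9, 2024.
The funding decision is posted: Jul 9, 2024 + 50 days = Aug 28, 2024.
May 3, 2024 falls between when the full proposal is submitted (Apr 28, 2024) and when administrative review is complete (Jun 11, 2024).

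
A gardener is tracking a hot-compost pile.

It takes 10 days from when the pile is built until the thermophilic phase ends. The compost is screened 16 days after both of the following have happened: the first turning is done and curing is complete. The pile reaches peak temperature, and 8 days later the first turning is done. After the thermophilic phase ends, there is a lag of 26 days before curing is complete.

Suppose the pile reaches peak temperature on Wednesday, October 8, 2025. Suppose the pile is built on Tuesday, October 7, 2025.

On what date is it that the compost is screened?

Friday, November 28, 2025

The pile reaches peak temperature: Oct 8, 2025.
The first turning is done: Oct 8, 2025 + 8 days = Oct 16, 2025.
The pile is built: Oct 7, 2025.
The thermophilic phase ends: Oct 7, 2025 + 10 days = Oct 17, 2025.
Curing is complete: Oct 17, 2025 + 26 days = Nov 12, 2025.
Both prerequisites met — the first turning is done (Oct 16, 2025), curing is complete (Nov 12, 2025); the later is Nov 12, 2025.
The compost is screened: Nov 12, 2025 + 16 days = Nov 28, 2025.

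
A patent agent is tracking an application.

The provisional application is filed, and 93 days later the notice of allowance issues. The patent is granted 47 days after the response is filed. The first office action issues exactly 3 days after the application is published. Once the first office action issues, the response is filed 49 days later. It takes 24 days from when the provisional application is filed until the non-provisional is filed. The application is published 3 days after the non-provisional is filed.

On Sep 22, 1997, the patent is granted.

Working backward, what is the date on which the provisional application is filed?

The patent is granted: Sep 22, 1997.
The response is filed: Sep 22, 1997 − 47 days = Aug 6, 1997.
The first office action issues: Aug 6, 1997 − 49 days = Jun 18, 1997.
The application is published: Jun 18, 1997 − 3 days = Jun 15, 1997.
The non-provisional is filed: Jun 15, 1997 − 3 days = Jun 12, 1997.
The provisional application is filed: Jun 12, 1997 − 24 days = May 19, 1997.

May 19, 1997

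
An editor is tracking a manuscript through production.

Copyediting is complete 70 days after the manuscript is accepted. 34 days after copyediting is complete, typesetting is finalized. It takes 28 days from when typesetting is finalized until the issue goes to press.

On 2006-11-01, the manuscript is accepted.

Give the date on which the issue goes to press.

The manuscript is accepted: Nov 1, 2006.
Copyediting is complete: Nov 1, 2006 + 70 days = Jan 10, 2007.
Typesetting is finalized: Jan 10, 2007 + 34 days = Feb 13, 2007.
The issue goes to press: Feb 13, 2007 + 28 days = Mar 13, 2007.

2007-03-13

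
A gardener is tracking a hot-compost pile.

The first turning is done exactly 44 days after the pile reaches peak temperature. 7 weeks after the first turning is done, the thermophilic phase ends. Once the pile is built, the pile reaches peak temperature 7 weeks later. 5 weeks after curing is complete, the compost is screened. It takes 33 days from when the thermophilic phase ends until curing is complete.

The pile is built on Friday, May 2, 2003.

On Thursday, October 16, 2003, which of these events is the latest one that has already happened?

The thermophilic phase ends

The pile is built: May 2, 2003.
The pile reaches peak temperature: May 2, 2003 + 7 weeks = Jun 20, 2003.
The first turning is done: Jun 20, 2003 + 44 days = Aug 3, 2003.
The thermophilic phase ends: Aug 3, 2003 + 7 weeks = Sep 21, 2003.
Curing is complete: Sep 21, 2003 + 33 days = Oct 24, 2003.
The compost is screened: Oct 24, 2003 + 5 weeks = Nov 28, 2003.
Oct 16, 2003 falls between when the thermophilic phase ends (Sep 21, 2003) and when curing is complete (Oct 24, 2003).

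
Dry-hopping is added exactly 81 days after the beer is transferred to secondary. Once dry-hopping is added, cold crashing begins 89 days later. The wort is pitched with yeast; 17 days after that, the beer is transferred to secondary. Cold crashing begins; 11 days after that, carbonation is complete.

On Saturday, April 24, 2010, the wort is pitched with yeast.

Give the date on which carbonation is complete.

Monday, November 8, 2010

The wort is pitched with yeast: Apr 24, 2010.
The beer is transferred to secondary: Apr 24, 2010 + 17 days = May 11, 2010.
Dry-hopping is added: May 11, 2010 + 81 days = Jul 31, 2010.
Cold crashing begins: Jul 31, 2010 + 89 days = Oct 28, 2010.
Carbonation is complete: Oct 28, 2010 + 11 days = Nov 8, 2010.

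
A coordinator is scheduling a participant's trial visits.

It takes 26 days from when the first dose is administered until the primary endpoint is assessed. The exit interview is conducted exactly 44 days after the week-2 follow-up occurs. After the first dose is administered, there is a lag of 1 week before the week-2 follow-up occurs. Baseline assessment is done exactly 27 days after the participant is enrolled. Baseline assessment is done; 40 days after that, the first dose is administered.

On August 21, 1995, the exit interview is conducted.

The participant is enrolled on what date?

The exit interview is conducted: Aug 21, 1995.
The week-2 follow-up occurs: Aug 21, 1995 − 44 days = Jul 8, 1995.
The first dose is administered: Jul 8, 1995 − 1 week = Jul 1, 1995.
Baseline assessment is done: Jul 1, 1995 − 40 days = May 22, 1995.
The participant is enrolled: May 22, 1995 − 27 days = Apr 25, 1995.

April 25, 1995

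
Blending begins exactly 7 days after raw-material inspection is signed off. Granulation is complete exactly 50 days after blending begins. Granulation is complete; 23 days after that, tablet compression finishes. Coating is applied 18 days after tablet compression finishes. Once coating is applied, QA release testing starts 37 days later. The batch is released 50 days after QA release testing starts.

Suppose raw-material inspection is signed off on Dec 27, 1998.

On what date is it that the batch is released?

Jun 30, 1999

Raw-material inspection is signed off: Dec 27, 1998.
Blending begins: Dec 27, 1998 + 7 days = Jan 3, 1999.
Granulation is complete: Jan 3, 1999 + 50 days = Feb 22, 1999.
Tablet compression finishes: Feb 22, 1999 + 23 days = Mar 17, 1999.
Coating is applied: Mar 17, 1999 + 18 days = Apr 4, 1999.
QA release testing starts: Apr 4, 1999 + 37 days = May 11, 1999.
The batch is released: May 11, 1999 + 50 days = Jun 30, 1999.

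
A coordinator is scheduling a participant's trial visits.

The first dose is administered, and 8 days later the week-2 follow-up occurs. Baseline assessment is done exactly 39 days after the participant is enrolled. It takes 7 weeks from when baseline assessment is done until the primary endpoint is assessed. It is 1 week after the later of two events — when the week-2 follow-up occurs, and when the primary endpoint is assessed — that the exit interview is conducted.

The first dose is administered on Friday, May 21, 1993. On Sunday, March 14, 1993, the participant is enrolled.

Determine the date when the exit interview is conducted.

Thursday, June 17, 1993

The first dose is administered: May 21, 1993.
The week-2 follow-up occurs: May 21, 1993 + 8 days = May 29, 1993.
The participant is enrolled: Mar 14, 1993.
Baseline assessment is done: Mar 14, 1993 + 39 days = Apr 22, 1993.
The primary endpoint is assessed: Apr 22, 1993 + 7 weeks = Jun 10, 1993.
Both prerequisites met — the week-2 follow-up occurs (May 29, 1993), the primary endpoint is assessed (Jun 10, 1993); the later is Jun 10, 1993.
The exit interview is conducted: Jun 10, 1993 + 1 week = Jun 17, 1993.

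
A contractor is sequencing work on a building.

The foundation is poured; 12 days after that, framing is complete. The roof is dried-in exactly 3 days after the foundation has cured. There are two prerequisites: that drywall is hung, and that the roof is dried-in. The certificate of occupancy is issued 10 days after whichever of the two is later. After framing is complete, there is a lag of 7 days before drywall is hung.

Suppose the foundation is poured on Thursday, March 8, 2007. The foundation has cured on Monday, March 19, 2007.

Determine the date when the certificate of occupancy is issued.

Friday, April 6, 2007

The foundation is poured: Mar 8, 2007.
Framing is complete: Mar 8, 2007 + 12 days = Mar 20, 2007.
Drywall is hung: Mar 20, 2007 + 7 days = Mar 27, 2007.
The foundation has cured: Mar 19, 2007.
The roof is dried-in: Mar 19, 2007 + 3 days = Mar 22, 2007.
Both prerequisites met — drywall is hung (Mar 27, 2007), the roof is dried-in (Mar 22, 2007); the later is Mar 27, 2007.
The certificate of occupancy is issued: Mar 27, 2007 + 10 days = Apr 6, 2007.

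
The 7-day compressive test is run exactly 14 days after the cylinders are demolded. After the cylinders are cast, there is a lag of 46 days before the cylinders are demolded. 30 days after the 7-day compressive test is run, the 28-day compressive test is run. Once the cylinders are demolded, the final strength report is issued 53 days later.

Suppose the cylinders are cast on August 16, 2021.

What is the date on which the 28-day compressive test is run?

November 14, 2021

The cylinders are cast: Aug 16, 2021.
The cylinders are demolded: Aug 16, 2021 + 46 days = Oct 1, 2021.
The 7-day compressive test is run: Oct 1, 2021 + 14 days = Oct 15, 2021.
The 28-day compressive test is run: Oct 15, 2021 + 30 days = Nov 14, 2021.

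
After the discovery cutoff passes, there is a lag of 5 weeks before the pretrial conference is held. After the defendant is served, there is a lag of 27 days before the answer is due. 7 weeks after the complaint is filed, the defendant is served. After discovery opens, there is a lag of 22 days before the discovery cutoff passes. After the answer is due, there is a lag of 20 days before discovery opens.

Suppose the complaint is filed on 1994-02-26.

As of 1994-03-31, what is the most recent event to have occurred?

The complaint is filed

The complaint is filed: Feb 26, 1994.
The defendant is served: Feb 26, 1994 + 7 weeks = Apr 16, 1994.
The answer is due: Apr 16, 1994 + 27 days = May 13, 1994.
Discovery opens: May 13, 1994 + 20 days = Jun 2, 1994.
The discovery cutoff passes: Jun 2, 1994 + 22 days = Jun 24, 1994.
The pretrial conference is held: Jun 24, 1994 + 5 weeks = Jul 29, 1994.
Mar 31, 1994 falls between when the complaint is filed (Feb 26, 1994) and when the defendant is served (Apr 16, 1994).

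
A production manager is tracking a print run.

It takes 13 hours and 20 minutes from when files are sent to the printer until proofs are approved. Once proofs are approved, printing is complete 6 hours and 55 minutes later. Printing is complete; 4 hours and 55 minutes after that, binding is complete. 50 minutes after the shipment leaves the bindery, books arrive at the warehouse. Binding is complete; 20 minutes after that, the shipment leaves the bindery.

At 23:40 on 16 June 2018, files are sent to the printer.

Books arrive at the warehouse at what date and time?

02:00 on 18 June 2018

Files are sent to the printer: 23:40 Jun 16, 2018.
Proofs are approved: 23:40 Jun 16, 2018 + 13h20m = 13:00 Jun 17, 2018.
Printing is complete: 13:00 Jun 17, 2018 + 6h55m = 19:55 Jun 17, 2018.
Binding is complete: 19:55 Jun 17, 2018 + 4h55m = 00:50 Jun 18, 2018.
The shipment leaves the bindery: 00:50 Jun 18, 2018 + 20m = 01:10 Jun 18, 2018.
Books arrive at the warehouse: 01:10 Jun 18, 2018 + 50m = 02:00 Jun 18, 2018.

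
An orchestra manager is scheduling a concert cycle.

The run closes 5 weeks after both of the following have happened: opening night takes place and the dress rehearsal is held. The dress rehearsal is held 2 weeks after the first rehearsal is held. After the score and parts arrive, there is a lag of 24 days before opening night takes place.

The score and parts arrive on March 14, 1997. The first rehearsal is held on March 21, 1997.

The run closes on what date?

May 12, 1997

The score and parts arrive: Mar 14, 1997.
Opening night takes place: Mar 14, 1997 + 24 days = Apr 7, 1997.
The first rehearsal is held: Mar 21, 1997.
The dress rehearsal is held: Mar 21, 1997 + 2 weeks = Apr 4, 1997.
Both prerequisites met — opening night takes place (Apr 7, 1997), the dress rehearsal is held (Apr 4, 1997); the later is Apr 7, 1997.
The run closes: Apr 7, 1997 + 5 weeks = May 12, 1997.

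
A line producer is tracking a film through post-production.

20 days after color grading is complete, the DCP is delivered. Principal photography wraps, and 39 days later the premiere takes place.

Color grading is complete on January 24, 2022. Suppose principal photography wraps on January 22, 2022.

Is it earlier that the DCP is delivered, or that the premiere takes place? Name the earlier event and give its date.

The DCP is delivered — February 13, 2022

Color grading is complete: Jan 24, 2022.
The DCP is delivered: Jan 24, 2022 + 20 days = Feb 13, 2022.
Principal photography wraps: Jan 22, 2022.
The premiere takes place: Jan 22, 2022 + 39 days = Mar 2, 2022.
Comparing: the DCP is delivered on Feb 13, 2022 vs the premiere takes place on Mar 2, 2022. Earlier: the DCP is delivered.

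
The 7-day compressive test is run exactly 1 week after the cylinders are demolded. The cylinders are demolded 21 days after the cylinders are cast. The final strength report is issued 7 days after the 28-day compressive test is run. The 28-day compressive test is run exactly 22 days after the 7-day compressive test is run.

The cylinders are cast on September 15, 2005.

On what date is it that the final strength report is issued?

November 11, 2005

The cylinders are cast: Sep 15, 2005.
The cylinders are demolded: Sep 15, 2005 + 21 days = Oct 6, 2005.
The 7-day compressive test is run: Oct 6, 2005 + 1 week = Oct 13, 2005.
The 28-day compressive test is run: Oct 13, 2005 + 22 days = Nov 4, 2005.
The final strength report is issued: Nov 4, 2005 + 7 days = Nov 11, 2005.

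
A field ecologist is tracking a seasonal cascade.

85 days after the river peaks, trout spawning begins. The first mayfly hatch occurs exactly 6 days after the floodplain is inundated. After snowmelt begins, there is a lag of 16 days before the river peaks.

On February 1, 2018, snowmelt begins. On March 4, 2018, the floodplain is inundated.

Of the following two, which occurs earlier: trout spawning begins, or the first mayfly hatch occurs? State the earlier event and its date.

The first mayfly hatch occurs — March 10, 2018

Snowmelt begins: Feb 1, 2018.
The river peaks: Feb 1, 2018 + 16 days = Feb 17, 2018.
Trout spawning begins: Feb 17, 2018 + 85 days = May 13, 2018.
The floodplain is inundated: Mar 4, 2018.
The first mayfly hatch occurs: Mar 4, 2018 + 6 days = Mar 10, 2018.
Comparing: trout spawning begins on May 13, 2018 vs the first mayfly hatch occurs on Mar 10, 2018. Earlier: the first mayfly hatch occurs.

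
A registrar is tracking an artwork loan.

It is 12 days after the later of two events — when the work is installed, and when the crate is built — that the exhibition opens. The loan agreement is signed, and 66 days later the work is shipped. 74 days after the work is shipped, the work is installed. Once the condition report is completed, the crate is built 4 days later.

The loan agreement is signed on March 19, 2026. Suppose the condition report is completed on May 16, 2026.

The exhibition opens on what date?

August 18, 2026

The loan agreement is signed: Mar 19, 2026.
The work is shipped: Mar 19, 2026 + 66 days = May 24, 2026.
The work is installed: May 24, 2026 + 74 days = Aug 6, 2026.
The condition report is completed: May 16, 2026.
The crate is built: May 16, 2026 + 4 days = May 20, 2026.
Both prerequisites met — the work is installed (Aug 6, 2026), the crate is built (May 20, 2026); the later is Aug 6, 2026.
The exhibition opens: Aug 6, 2026 + 12 days = Aug 18, 2026.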